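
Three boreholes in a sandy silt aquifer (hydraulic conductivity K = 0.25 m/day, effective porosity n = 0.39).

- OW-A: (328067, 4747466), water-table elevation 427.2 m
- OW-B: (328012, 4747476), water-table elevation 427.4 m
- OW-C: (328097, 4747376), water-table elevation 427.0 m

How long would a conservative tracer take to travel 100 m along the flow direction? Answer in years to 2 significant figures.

120 years

With h = a·x + b·y + c and OW-A as origin, the differences give:
  (-55)·a + 10·b = +0.2
  30·a + (-90)·b = -0.2
Eliminate b (×(-90) and ×10, subtract): 4650·a = -16.00 → a = ∂h/∂x = -0.003441
Back-substitute: b = ∂h/∂y = +0.001075.
|∇h| = √(-0.003441² + 0.001075²) = 0.003605
Seepage velocity v = K·i/n = 0.25 × 0.003605 / 0.39 = 0.002311 m/day.
t = 100 / 0.002311 = 4.327e+04 days = 118 years.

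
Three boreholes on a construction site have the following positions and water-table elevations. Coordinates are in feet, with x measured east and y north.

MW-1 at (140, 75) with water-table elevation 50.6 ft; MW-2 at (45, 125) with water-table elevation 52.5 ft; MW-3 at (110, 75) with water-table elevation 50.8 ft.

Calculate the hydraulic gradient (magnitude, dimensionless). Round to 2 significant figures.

0.026

With h = a·x + b·y + c and MW-1 as origin, the differences give:
  (-95)·a + 50·b = +1.9
  (-30)·a + 0·b = +0.2
Eliminate b (×0 and ×50, subtract): 1500·a = -10.00 → a = ∂h/∂x = -0.006667
Back-substitute: b = ∂h/∂y = +0.02533.
|∇h| = √(-0.006667² + 0.02533²) = 0.02619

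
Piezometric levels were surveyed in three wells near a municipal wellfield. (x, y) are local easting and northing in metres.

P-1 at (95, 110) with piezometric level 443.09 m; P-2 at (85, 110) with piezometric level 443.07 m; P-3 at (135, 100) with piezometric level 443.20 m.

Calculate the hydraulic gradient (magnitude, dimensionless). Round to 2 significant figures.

Taking P-1 as reference: P-2−P-1 = (-10, 0, -0.02); P-3−P-1 = (40, -10, +0.11).
Solve a·Δx + b·Δy = Δh: det = (-10)·(-10) − 40·0 = 100.
∂h/∂x = [(-0.02)·(-10) − (+0.11)·0] / 100 = +0.002000
∂h/∂y = [(-10)·(+0.11) − 40·(-0.02)] / 100 = -0.003000
|∇h| = √(0.002000² + -0.003000²) = 0.003606

0.0036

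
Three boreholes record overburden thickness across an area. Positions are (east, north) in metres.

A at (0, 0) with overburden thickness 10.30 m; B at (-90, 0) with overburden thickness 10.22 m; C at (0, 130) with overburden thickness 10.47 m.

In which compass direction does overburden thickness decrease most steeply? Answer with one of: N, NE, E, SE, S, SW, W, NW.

SW

∂d/∂x = (10.22 − 10.30) / (-90 − 0) = +0.0008889
∂d/∂y = (10.47 − 10.30) / (130 − 0) = +0.001308
Steepest decrease is along −∇f = (-0.0008889 E, -0.001308 N) → southwest.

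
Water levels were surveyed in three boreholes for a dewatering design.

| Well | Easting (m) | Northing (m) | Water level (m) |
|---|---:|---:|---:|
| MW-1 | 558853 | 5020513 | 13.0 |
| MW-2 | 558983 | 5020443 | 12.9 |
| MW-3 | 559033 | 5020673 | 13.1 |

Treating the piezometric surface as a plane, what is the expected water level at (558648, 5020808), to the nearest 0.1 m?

13.3 m

Taking MW-1 as reference: MW-2−MW-1 = (130, -70, -0.1); MW-3−MW-1 = (180, 160, +0.1).
Solve a·Δx + b·Δy = Δh: det = 130·160 − 180·(-70) = 33400.
∂h/∂x = [(-0.1)·160 − (+0.1)·(-70)] / 33400 = -0.0002695
∂h/∂y = [130·(+0.1) − 180·(-0.1)] / 33400 = +0.0009281
h(558648, 5020808) = 13.0 + (-0.0002695)·(-205) + (+0.0009281)·(295) = 13.0 +0.055 +0.274 = 13.329 m.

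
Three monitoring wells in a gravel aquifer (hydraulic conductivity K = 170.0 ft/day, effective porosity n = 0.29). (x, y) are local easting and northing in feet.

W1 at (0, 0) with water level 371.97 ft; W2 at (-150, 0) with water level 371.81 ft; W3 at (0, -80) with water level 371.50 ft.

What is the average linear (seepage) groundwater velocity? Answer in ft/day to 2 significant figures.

∂h/∂x = (371.81 − 371.97) / (-150 − 0) = +0.001067
∂h/∂y = (371.50 − 371.97) / (-80 − 0) = +0.005875
|∇h| = √(0.001067² + 0.005875²) = 0.005971
Seepage velocity v = K·i/n = 170.0 × 0.005971 / 0.29 = 3.5 ft/day.

3.5 ft/day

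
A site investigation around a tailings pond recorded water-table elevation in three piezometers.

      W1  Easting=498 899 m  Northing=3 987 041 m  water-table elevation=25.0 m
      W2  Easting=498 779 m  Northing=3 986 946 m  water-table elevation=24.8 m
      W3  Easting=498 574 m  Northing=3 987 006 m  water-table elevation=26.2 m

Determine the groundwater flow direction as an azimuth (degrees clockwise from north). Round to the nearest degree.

With h = a·x + b·y + c and W1 as origin, the differences give:
  (-120)·a + (-95)·b = -0.2
  (-325)·a + (-35)·b = +1.2
Eliminate b (×(-35) and ×(-95), subtract): -26675·a = 121.00 → a = ∂h/∂x = -0.004536
Back-substitute: b = ∂h/∂y = +0.007835.
Flow direction (−∇h) has components (+0.004536 E, -0.007835 N).
Azimuth = atan2(E, N) = atan2(+0.004536, -0.007835) = 149.9° ≈ 150°.

150°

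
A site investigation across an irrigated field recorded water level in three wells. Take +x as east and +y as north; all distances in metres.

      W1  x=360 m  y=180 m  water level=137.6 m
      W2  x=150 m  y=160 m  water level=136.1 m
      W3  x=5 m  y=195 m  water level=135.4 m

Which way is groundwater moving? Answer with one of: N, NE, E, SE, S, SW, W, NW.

SW

Taking W1 as reference: W2−W1 = (-210, -20, -1.5); W3−W1 = (-355, 15, -2.2).
Solve a·Δx + b·Δy = Δh: det = (-210)·15 − (-355)·(-20) = -10250.
∂h/∂x = [(-1.5)·15 − (-2.2)·(-20)] / -10250 = +0.006488
∂h/∂y = [(-210)·(-2.2) − (-355)·(-1.5)] / -10250 = +0.006878
Flow = −∇h = (-0.006488 east, -0.006878 north), which points southwest.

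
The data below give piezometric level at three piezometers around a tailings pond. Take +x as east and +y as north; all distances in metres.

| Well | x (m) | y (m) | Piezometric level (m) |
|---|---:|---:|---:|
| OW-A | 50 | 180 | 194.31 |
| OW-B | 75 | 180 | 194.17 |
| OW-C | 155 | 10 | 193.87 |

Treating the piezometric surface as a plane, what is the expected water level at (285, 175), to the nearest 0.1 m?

Differences from OW-A: to OW-B (Δx, Δy, Δh) = (25, 0, -0.14); to OW-C = (105, -170, -0.44).
Solve a·Δx + b·Δy = Δh: det = 25·(-170) − 105·0 = -4250.
∂h/∂x = [(-0.14)·(-170) − (-0.44)·0] / -4250 = -0.005600
∂h/∂y = [25·(-0.44) − 105·(-0.14)] / -4250 = -0.0008706
h(285, 175) = 194.31 + (-0.005600)·(235) + (-0.0008706)·(-5) = 194.31 -1.316 +0.004 = 192.998 m.

193.0 m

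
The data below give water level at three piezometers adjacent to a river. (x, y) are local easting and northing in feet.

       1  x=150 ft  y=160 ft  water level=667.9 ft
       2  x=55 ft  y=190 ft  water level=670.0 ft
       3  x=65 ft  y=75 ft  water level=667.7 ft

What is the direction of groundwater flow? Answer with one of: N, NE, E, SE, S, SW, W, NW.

SE

With h = a·x + b·y + c and 1 as origin, the differences give:
  (-95)·a + 30·b = +2.1
  (-85)·a + (-85)·b = -0.2
Eliminate b (×(-85) and ×30, subtract): 10625·a = -172.50 → a = ∂h/∂x = -0.01624
Back-substitute: b = ∂h/∂y = +0.01859.
Flow = −∇h = (+0.01624 east, -0.01859 north), which points southeast.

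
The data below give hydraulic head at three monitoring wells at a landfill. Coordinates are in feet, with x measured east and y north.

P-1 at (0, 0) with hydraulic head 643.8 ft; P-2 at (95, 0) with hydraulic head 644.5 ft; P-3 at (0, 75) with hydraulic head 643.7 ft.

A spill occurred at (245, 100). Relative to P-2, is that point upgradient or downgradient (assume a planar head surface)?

∂h/∂x = (644.5 − 643.8) / (95 − 0) = +0.007368
∂h/∂y = (643.7 − 643.8) / (75 − 0) = -0.001333
Head at (245, 100) = 643.8 + (+0.007368)·(245) + (-0.001333)·(100) = 645.47 ft.
That is higher than the 644.5 ft at P-2, so the point is upgradient.

upgradient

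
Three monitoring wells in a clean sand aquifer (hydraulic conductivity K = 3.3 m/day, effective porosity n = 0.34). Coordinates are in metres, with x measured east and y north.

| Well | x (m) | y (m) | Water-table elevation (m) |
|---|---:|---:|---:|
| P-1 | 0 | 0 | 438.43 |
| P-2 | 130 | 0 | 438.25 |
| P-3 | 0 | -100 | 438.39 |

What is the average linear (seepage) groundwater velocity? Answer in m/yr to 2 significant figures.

5.1 m/yr

∂h/∂x = (438.25 − 438.43) / (130 − 0) = -0.001385
∂h/∂y = (438.39 − 438.43) / (-100 − 0) = +0.0004000
|∇h| = √(-0.001385² + 0.0004000²) = 0.001442
Seepage velocity v = K·i/n = 3.3 × 0.001442 / 0.34 = 0.014 m/day = 5.114 m/yr.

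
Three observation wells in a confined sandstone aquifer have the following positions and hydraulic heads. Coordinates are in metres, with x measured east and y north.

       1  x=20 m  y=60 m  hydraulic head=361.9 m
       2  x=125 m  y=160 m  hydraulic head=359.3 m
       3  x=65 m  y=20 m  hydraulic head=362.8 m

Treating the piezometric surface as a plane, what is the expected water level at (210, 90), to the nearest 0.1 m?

Differences from 1: to 2 (Δx, Δy, Δh) = (105, 100, -2.6); to 3 = (45, -40, +0.9).
Solve a·Δx + b·Δy = Δh: det = 105·(-40) − 45·100 = -8700.
∂h/∂x = [(-2.6)·(-40) − (+0.9)·100] / -8700 = -0.001609
∂h/∂y = [105·(+0.9) − 45·(-2.6)] / -8700 = -0.02431
h(210, 90) = 361.9 + (-0.001609)·(190) + (-0.02431)·(30) = 361.9 -0.306 -0.729 = 360.865 m.

360.9 m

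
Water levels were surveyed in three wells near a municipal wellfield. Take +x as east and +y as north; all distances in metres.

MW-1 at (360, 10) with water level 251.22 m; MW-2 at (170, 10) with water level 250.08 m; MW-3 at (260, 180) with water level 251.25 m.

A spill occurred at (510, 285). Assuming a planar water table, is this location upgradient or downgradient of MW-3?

upgradient

Differences from MW-1: to MW-2 (Δx, Δy, Δh) = (-190, 0, -1.14); to MW-3 = (-100, 170, +0.03).
Solve a·Δx + b·Δy = Δh: det = (-190)·170 − (-100)·0 = -32300.
∂h/∂x = [(-1.14)·170 − (+0.03)·0] / -32300 = +0.006000
∂h/∂y = [(-190)·(+0.03) − (-100)·(-1.14)] / -32300 = +0.003706
Head at (510, 285) = 251.22 + (+0.006000)·(150) + (+0.003706)·(275) = 253.14 m.
That is higher than the 251.25 m at MW-3, so the point is upgradient.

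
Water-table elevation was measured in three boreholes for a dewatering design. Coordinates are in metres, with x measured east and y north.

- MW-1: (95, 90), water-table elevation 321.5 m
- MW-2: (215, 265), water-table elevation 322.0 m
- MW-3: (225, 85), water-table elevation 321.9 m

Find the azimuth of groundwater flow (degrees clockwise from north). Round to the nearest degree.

Differences from MW-1: to MW-2 (Δx, Δy, Δh) = (120, 175, +0.5); to MW-3 = (130, -5, +0.4).
Determinant of the coordinate differences = 120·(-5) − 130·175 = -23350.
∂h/∂x = [(+0.5)·(-5) − (+0.4)·175] / -23350 = +0.003105
∂h/∂y = [120·(+0.4) − 130·(+0.5)] / -23350 = +0.0007281
Flow direction (−∇h) has components (-0.003105 E, -0.0007281 N).
Azimuth = atan2(E, N) = atan2(-0.003105, -0.0007281) = 256.8° ≈ 257°.

257°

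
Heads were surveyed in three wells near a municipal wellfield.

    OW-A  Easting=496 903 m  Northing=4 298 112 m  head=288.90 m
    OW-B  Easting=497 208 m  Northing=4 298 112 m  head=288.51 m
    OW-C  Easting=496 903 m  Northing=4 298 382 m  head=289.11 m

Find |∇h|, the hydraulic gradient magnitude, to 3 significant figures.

0.00150

∂h/∂x = (288.51 − 288.90) / (497208 − 496903) = -0.001279
∂h/∂y = (289.11 − 288.90) / (4298382 − 4298112) = +0.0007778
|∇h| = √(-0.001279² + 0.0007778²) = 0.001497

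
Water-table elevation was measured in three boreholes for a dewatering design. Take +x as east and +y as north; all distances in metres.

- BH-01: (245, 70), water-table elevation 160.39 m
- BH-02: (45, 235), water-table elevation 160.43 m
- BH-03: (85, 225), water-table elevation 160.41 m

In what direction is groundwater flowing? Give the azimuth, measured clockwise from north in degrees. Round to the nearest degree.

Differences from BH-01: to BH-02 (Δx, Δy, Δh) = (-200, 165, +0.04); to BH-03 = (-160, 155, +0.02).
Solve a·Δx + b·Δy = Δh: det = (-200)·155 − (-160)·165 = -4600.
∂h/∂x = [(+0.04)·155 − (+0.02)·165] / -4600 = -0.0006304
∂h/∂y = [(-200)·(+0.02) − (-160)·(+0.04)] / -4600 = -0.0005217
Flow direction (−∇h) has components (+0.0006304 E, +0.0005217 N).
Azimuth = atan2(E, N) = atan2(+0.0006304, +0.0005217) = 50.4° ≈ 050°.

050°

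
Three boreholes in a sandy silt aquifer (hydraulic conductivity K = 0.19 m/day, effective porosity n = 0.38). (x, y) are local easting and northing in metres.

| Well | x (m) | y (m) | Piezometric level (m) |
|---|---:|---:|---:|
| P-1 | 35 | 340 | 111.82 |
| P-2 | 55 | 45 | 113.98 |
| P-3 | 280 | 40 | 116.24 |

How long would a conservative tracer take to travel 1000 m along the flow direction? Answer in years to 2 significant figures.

460 years

Differences from P-1: to P-2 (Δx, Δy, Δh) = (20, -295, +2.16); to P-3 = (245, -300, +4.42).
Solve a·Δx + b·Δy = Δh: det = 20·(-300) − 245·(-295) = 66275.
∂h/∂x = [(+2.16)·(-300) − (+4.42)·(-295)] / 66275 = +0.009897
∂h/∂y = [20·(+4.42) − 245·(+2.16)] / 66275 = -0.006651
|∇h| = √(0.009897² + -0.006651²) = 0.01192
Seepage velocity v = K·i/n = 0.19 × 0.01192 / 0.38 = 0.00596 m/day.
t = 1000 / 0.00596 = 1.678e+05 days = 459 years.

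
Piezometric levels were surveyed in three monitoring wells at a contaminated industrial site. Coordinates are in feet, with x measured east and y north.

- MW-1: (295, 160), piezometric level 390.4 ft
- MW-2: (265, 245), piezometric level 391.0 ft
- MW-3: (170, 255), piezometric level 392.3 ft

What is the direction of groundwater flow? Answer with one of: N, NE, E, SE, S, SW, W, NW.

Taking MW-1 as reference: MW-2−MW-1 = (-30, 85, +0.6); MW-3−MW-1 = (-125, 95, +1.9).
Determinant of the coordinate differences = (-30)·95 − (-125)·85 = 7775.
∂h/∂x = [(+0.6)·95 − (+1.9)·85] / 7775 = -0.01344
∂h/∂y = [(-30)·(+1.9) − (-125)·(+0.6)] / 7775 = +0.002315
Flow = −∇h = (+0.01344 east, -0.002315 north), which points east.

E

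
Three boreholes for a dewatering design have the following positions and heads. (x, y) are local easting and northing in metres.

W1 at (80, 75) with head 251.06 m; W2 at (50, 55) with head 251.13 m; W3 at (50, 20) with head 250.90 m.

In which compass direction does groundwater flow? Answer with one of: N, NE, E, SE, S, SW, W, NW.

SE

Differences from W1: to W2 (Δx, Δy, Δh) = (-30, -20, +0.07); to W3 = (-30, -55, -0.16).
Determinant of the coordinate differences = (-30)·(-55) − (-30)·(-20) = 1050.
∂h/∂x = [(+0.07)·(-55) − (-0.16)·(-20)] / 1050 = -0.006714
∂h/∂y = [(-30)·(-0.16) − (-30)·(+0.07)] / 1050 = +0.006571
Flow = −∇h = (+0.006714 east, -0.006571 north), which points southeast.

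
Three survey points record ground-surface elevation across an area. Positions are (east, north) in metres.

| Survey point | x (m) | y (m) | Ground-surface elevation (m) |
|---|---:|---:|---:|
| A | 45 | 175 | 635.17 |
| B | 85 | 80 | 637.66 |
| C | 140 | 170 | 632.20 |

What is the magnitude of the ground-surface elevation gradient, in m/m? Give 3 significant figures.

0.0523 m/m

Taking A as reference: B−A = (40, -95, +2.49); C−A = (95, -5, -2.97).
Determinant of the coordinate differences = 40·(-5) − 95·(-95) = 8825.
∂z/∂x = [(+2.49)·(-5) − (-2.97)·(-95)] / 8825 = -0.03338
∂z/∂y = [40·(-2.97) − 95·(+2.49)] / 8825 = -0.04027
|∇f| = √(-0.03338² + -0.04027²) = 0.05231 m/m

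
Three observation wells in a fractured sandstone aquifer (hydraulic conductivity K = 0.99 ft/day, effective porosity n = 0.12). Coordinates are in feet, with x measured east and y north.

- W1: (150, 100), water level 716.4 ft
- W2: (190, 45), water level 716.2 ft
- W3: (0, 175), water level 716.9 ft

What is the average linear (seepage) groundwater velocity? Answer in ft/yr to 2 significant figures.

9.2 ft/yr

Taking W1 as reference: W2−W1 = (40, -55, -0.2); W3−W1 = (-150, 75, +0.5).
Solve a·Δx + b·Δy = Δh: det = 40·75 − (-150)·(-55) = -5250.
∂h/∂x = [(-0.2)·75 − (+0.5)·(-55)] / -5250 = -0.002381
∂h/∂y = [40·(+0.5) − (-150)·(-0.2)] / -5250 = +0.001905
|∇h| = √(-0.002381² + 0.001905²) = 0.003049
Seepage velocity v = K·i/n = 0.99 × 0.003049 / 0.12 = 0.02515 ft/day = 9.186 ft/yr.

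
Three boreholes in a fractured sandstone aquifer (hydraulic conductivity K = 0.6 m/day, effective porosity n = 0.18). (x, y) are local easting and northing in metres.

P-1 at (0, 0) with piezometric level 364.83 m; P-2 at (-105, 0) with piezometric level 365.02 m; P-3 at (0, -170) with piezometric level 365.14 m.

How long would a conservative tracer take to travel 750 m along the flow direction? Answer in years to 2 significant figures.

240 years

∂h/∂x = (365.02 − 364.83) / (-105 − 0) = -0.001810
∂h/∂y = (365.14 − 364.83) / (-170 − 0) = -0.001824
|∇h| = √(-0.001810² + -0.001824²) = 0.00257
Seepage velocity v = K·i/n = 0.6 × 0.00257 / 0.18 = 0.008567 m/day.
t = 750 / 0.008567 = 8.755e+04 days = 240 years.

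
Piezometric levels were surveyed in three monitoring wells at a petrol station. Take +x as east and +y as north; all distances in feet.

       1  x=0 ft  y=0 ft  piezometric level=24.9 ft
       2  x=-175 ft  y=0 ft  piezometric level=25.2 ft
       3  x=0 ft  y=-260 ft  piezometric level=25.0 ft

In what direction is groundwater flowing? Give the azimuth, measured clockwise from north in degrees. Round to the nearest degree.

077°

∂h/∂x = (25.2 − 24.9) / (-175 − 0) = -0.001714
∂h/∂y = (25.0 − 24.9) / (-260 − 0) = -0.0003846
Flow direction (−∇h) has components (+0.001714 E, +0.0003846 N).
Azimuth = atan2(E, N) = atan2(+0.001714, +0.0003846) = 77.4° ≈ 077°.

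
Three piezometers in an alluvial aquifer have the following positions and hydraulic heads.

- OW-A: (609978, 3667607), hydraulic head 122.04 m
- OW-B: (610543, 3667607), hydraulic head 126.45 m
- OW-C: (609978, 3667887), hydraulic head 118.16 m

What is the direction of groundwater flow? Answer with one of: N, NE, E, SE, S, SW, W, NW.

NW

∂h/∂x = (126.45 − 122.04) / (610543 − 609978) = +0.007805
∂h/∂y = (118.16 − 122.04) / (3667887 − 3667607) = -0.01386
Flow = −∇h = (-0.007805 east, +0.01386 north), which points northwest.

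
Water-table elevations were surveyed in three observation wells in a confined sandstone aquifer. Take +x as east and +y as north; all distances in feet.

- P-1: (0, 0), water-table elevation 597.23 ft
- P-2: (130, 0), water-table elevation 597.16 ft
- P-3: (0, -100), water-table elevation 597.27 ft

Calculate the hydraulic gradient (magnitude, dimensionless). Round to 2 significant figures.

0.00067

∂h/∂x = (597.16 − 597.23) / (130 − 0) = -0.0005385
∂h/∂y = (597.27 − 597.23) / (-100 − 0) = -0.0004000
|∇h| = √(-0.0005385² + -0.0004000²) = 0.0006708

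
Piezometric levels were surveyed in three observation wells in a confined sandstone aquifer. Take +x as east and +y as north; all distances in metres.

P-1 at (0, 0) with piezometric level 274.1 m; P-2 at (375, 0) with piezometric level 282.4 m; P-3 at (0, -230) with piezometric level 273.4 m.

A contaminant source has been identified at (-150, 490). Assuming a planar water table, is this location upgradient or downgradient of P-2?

downgradient

∂h/∂x = (282.4 − 274.1) / (375 − 0) = +0.02213
∂h/∂y = (273.4 − 274.1) / (-230 − 0) = +0.003043
Head at (-150, 490) = 274.1 + (+0.02213)·(-150) + (+0.003043)·(490) = 272.27 m.
That is lower than the 282.4 m at P-2, so the point is downgradient.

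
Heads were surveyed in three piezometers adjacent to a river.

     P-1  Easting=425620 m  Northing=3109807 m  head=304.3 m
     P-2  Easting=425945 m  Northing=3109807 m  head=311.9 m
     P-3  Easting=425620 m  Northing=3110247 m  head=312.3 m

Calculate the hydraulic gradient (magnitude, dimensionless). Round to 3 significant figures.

0.0296

∂h/∂x = (311.9 − 304.3) / (425945 − 425620) = +0.02338
∂h/∂y = (312.3 − 304.3) / (3110247 − 3109807) = +0.01818
|∇h| = √(0.02338² + 0.01818²) = 0.02962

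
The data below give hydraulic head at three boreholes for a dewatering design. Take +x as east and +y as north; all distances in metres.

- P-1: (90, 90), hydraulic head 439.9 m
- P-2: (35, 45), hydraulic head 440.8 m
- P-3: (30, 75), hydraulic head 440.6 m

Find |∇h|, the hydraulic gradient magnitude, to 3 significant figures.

With h = a·x + b·y + c and P-1 as origin, the differences give:
  (-55)·a + (-45)·b = +0.9
  (-60)·a + (-15)·b = +0.7
Eliminate b (×(-15) and ×(-45), subtract): -1875·a = 18.00 → a = ∂h/∂x = -0.009600
Back-substitute: b = ∂h/∂y = -0.008267.
|∇h| = √(-0.009600² + -0.008267²) = 0.01267

0.0127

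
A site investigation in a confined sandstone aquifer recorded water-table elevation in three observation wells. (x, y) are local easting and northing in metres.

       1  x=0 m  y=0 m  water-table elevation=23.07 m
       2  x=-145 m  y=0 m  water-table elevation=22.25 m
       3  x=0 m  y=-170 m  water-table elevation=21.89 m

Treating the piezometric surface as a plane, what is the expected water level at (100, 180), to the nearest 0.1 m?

∂h/∂x = (22.25 − 23.07) / (-145 − 0) = +0.005655
∂h/∂y = (21.89 − 23.07) / (-170 − 0) = +0.006941
h(100, 180) = 23.07 + (+0.005655)·(100) + (+0.006941)·(180) = 23.07 +0.566 +1.249 = 24.885 m.

24.9 m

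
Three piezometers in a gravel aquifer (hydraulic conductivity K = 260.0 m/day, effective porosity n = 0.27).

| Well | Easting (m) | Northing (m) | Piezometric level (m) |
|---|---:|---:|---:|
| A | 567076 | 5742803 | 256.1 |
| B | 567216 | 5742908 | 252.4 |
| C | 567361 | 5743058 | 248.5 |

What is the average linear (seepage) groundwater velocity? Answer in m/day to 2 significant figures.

Taking A as reference: B−A = (140, 105, -3.7); C−A = (285, 255, -7.6).
Solve a·Δx + b·Δy = Δh: det = 140·255 − 285·105 = 5775.
∂h/∂x = [(-3.7)·255 − (-7.6)·105] / 5775 = -0.02519
∂h/∂y = [140·(-7.6) − 285·(-3.7)] / 5775 = -0.001645
|∇h| = √(-0.02519² + -0.001645²) = 0.02524
Seepage velocity v = K·i/n = 260.0 × 0.02524 / 0.27 = 24.31 m/day.

24 m/day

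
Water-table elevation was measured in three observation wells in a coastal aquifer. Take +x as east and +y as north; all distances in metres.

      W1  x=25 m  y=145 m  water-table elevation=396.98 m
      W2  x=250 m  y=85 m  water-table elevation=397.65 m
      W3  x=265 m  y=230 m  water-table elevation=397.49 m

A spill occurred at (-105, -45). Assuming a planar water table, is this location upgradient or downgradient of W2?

downgradient

Taking W1 as reference: W2−W1 = (225, -60, +0.67); W3−W1 = (240, 85, +0.51).
Solve a·Δx + b·Δy = Δh: det = 225·85 − 240·(-60) = 33525.
∂h/∂x = [(+0.67)·85 − (+0.51)·(-60)] / 33525 = +0.002611
∂h/∂y = [225·(+0.51) − 240·(+0.67)] / 33525 = -0.001374
Head at (-105, -45) = 396.98 + (+0.002611)·(-130) + (-0.001374)·(-190) = 396.90 m.
That is lower than the 397.65 m at W2, so the point is downgradient.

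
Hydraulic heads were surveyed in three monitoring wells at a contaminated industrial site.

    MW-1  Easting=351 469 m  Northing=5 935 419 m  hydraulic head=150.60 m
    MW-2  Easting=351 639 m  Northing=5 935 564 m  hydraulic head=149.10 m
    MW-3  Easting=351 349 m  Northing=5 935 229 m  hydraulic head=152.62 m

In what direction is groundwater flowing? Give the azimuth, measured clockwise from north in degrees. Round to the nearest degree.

357°

Taking MW-1 as reference: MW-2−MW-1 = (170, 145, -1.50); MW-3−MW-1 = (-120, -190, +2.02).
Solve a·Δx + b·Δy = Δh: det = 170·(-190) − (-120)·145 = -14900.
∂h/∂x = [(-1.50)·(-190) − (+2.02)·145] / -14900 = +0.0005302
∂h/∂y = [170·(+2.02) − (-120)·(-1.50)] / -14900 = -0.01097
Flow direction (−∇h) has components (-0.0005302 E, +0.01097 N).
Azimuth = atan2(E, N) = atan2(-0.0005302, +0.01097) = 357.2° ≈ 357°.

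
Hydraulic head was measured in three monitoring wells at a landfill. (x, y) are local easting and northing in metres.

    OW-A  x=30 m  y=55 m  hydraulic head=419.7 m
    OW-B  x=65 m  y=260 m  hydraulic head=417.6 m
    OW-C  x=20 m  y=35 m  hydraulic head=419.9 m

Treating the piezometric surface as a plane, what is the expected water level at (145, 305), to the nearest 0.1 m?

417.2 m

Differences from OW-A: to OW-B (Δx, Δy, Δh) = (35, 205, -2.1); to OW-C = (-10, -20, +0.2).
Determinant of the coordinate differences = 35·(-20) − (-10)·205 = 1350.
∂h/∂x = [(-2.1)·(-20) − (+0.2)·205] / 1350 = +0.0007407
∂h/∂y = [35·(+0.2) − (-10)·(-2.1)] / 1350 = -0.01037
h(145, 305) = 419.7 + (+0.0007407)·(115) + (-0.01037)·(250) = 419.7 +0.085 -2.593 = 417.193 m.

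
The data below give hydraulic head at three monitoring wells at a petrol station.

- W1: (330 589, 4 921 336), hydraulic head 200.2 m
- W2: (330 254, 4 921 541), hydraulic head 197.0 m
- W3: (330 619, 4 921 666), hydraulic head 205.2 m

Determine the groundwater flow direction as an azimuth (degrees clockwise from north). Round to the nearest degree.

233°

Three-point gradient (reference W1): Δ to W2 = (-335, 205, -3.2), Δ to W3 = (30, 330, +5.0).
∂h/∂x = +0.01783, ∂h/∂y = +0.01353 (det = -116700).
Flow direction (−∇h) has components (-0.01783 E, -0.01353 N).
Azimuth = atan2(E, N) = atan2(-0.01783, -0.01353) = 232.8° ≈ 233°.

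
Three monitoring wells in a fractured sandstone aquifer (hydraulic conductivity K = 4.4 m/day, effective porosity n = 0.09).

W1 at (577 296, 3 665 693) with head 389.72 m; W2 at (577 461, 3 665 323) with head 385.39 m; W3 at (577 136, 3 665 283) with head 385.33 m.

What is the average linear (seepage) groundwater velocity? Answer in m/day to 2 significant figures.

Three-point gradient (reference W1): Δ to W2 = (165, -370, -4.33), Δ to W3 = (-160, -410, -4.39).
∂h/∂x = -0.001190, ∂h/∂y = +0.01117 (det = -126850).
|∇h| = √(-0.001190² + 0.01117²) = 0.01123
Seepage velocity v = K·i/n = 4.4 × 0.01123 / 0.09 = 0.549 m/day.

0.55 m/day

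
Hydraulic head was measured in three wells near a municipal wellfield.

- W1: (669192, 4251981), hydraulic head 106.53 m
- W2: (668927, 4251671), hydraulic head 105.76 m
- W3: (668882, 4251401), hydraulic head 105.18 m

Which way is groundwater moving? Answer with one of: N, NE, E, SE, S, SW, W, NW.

Taking W1 as reference: W2−W1 = (-265, -310, -0.77); W3−W1 = (-310, -580, -1.35).
Determinant of the coordinate differences = (-265)·(-580) − (-310)·(-310) = 57600.
∂h/∂x = [(-0.77)·(-580) − (-1.35)·(-310)] / 57600 = +0.0004878
∂h/∂y = [(-265)·(-1.35) − (-310)·(-0.77)] / 57600 = +0.002067
Flow = −∇h = (-0.0004878 east, -0.002067 north), which points south.

S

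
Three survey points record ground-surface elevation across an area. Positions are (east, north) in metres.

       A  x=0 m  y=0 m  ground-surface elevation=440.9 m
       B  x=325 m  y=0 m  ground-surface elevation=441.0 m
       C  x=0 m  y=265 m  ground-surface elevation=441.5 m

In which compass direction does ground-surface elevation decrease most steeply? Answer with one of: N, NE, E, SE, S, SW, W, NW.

S

∂z/∂x = (441.0 − 440.9) / (325 − 0) = +0.0003077
∂z/∂y = (441.5 − 440.9) / (265 − 0) = +0.002264
Steepest decrease is along −∇f = (-0.0003077 E, -0.002264 N) → south.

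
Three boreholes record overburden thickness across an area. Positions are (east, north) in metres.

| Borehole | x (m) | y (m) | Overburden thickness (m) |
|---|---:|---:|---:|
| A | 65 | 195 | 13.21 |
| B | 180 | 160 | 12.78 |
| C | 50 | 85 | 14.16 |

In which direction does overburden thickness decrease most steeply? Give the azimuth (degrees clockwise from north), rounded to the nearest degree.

038°

Differences from A: to B (Δx, Δy, Δh) = (115, -35, -0.43); to C = (-15, -110, +0.95).
Determinant of the coordinate differences = 115·(-110) − (-15)·(-35) = -13175.
∂d/∂x = [(-0.43)·(-110) − (+0.95)·(-35)] / -13175 = -0.006114
∂d/∂y = [115·(+0.95) − (-15)·(-0.43)] / -13175 = -0.007803
Steepest decrease is along −∇f: components (+0.006114 E, +0.007803 N).
Azimuth = atan2(+0.006114, +0.007803) = 38.1° ≈ 038°.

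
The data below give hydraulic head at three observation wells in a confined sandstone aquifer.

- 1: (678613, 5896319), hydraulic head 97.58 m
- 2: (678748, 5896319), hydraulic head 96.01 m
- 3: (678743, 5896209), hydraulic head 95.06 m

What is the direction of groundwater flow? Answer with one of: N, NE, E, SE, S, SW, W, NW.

SE

With h = a·x + b·y + c and 1 as origin, the differences give:
  135·a + 0·b = -1.57
  130·a + (-110)·b = -2.52
Eliminate b (×(-110) and ×0, subtract): -14850·a = 172.700 → a = ∂h/∂x = -0.01163
Back-substitute: b = ∂h/∂y = +0.009165.
Flow = −∇h = (+0.01163 east, -0.009165 north), which points southeast.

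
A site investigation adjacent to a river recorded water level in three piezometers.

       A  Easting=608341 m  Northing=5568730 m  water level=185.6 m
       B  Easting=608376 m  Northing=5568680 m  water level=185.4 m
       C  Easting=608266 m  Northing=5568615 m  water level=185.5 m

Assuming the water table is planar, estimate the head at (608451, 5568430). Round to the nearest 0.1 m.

184.6 m

Differences from A: to B (Δx, Δy, Δh) = (35, -50, -0.2); to C = (-75, -115, -0.1).
Solve a·Δx + b·Δy = Δh: det = 35·(-115) − (-75)·(-50) = -7775.
∂h/∂x = [(-0.2)·(-115) − (-0.1)·(-50)] / -7775 = -0.002315
∂h/∂y = [35·(-0.1) − (-75)·(-0.2)] / -7775 = +0.002379
h(608451, 5568430) = 185.6 + (-0.002315)·(110) + (+0.002379)·(-300) = 185.6 -0.255 -0.714 = 184.632 m.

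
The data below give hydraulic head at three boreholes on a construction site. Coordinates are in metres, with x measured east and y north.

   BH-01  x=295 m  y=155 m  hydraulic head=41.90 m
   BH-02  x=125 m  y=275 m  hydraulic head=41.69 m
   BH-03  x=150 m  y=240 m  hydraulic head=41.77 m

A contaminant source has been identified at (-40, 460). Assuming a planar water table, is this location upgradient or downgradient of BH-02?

Taking BH-01 as reference: BH-02−BH-01 = (-170, 120, -0.21); BH-03−BH-01 = (-145, 85, -0.13).
Solve a·Δx + b·Δy = Δh: det = (-170)·85 − (-145)·120 = 2950.
∂h/∂x = [(-0.21)·85 − (-0.13)·120] / 2950 = -0.0007627
∂h/∂y = [(-170)·(-0.13) − (-145)·(-0.21)] / 2950 = -0.002831
Head at (-40, 460) = 41.90 + (-0.0007627)·(-335) + (-0.002831)·(305) = 41.29 m.
That is lower than the 41.69 m at BH-02, so the point is downgradient.

downgradient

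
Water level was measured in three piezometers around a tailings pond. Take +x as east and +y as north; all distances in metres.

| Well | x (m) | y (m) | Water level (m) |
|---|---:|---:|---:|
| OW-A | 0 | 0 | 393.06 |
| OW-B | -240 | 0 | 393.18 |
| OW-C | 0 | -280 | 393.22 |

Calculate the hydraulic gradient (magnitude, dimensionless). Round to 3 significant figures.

∂h/∂x = (393.18 − 393.06) / (-240 − 0) = -0.0005000
∂h/∂y = (393.22 − 393.06) / (-280 − 0) = -0.0005714
|∇h| = √(-0.0005000² + -0.0005714²) = 0.0007593

0.000759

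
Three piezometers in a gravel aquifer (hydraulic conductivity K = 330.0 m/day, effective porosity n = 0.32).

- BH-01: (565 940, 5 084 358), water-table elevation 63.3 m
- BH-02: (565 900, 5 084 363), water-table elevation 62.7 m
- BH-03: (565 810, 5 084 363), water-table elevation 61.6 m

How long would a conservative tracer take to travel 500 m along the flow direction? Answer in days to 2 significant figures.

Taking BH-01 as reference: BH-02−BH-01 = (-40, 5, -0.6); BH-03−BH-01 = (-130, 5, -1.7).
Determinant of the coordinate differences = (-40)·5 − (-130)·5 = 450.
∂h/∂x = [(-0.6)·5 − (-1.7)·5] / 450 = +0.01222
∂h/∂y = [(-40)·(-1.7) − (-130)·(-0.6)] / 450 = -0.02222
|∇h| = √(0.01222² + -0.02222²) = 0.02536
Seepage velocity v = K·i/n = 330.0 × 0.02536 / 0.32 = 26.15 m/day.
t = 500 / 26.15 = 19.12 days.

19 days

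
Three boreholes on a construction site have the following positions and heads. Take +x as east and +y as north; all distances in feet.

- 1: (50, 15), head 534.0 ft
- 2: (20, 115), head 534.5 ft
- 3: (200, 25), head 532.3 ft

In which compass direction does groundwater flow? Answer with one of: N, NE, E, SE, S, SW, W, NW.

E

Taking 1 as reference: 2−1 = (-30, 100, +0.5); 3−1 = (150, 10, -1.7).
Solve a·Δx + b·Δy = Δh: det = (-30)·10 − 150·100 = -15300.
∂h/∂x = [(+0.5)·10 − (-1.7)·100] / -15300 = -0.01144
∂h/∂y = [(-30)·(-1.7) − 150·(+0.5)] / -15300 = +0.001569
Flow = −∇h = (+0.01144 east, -0.001569 north), which points east.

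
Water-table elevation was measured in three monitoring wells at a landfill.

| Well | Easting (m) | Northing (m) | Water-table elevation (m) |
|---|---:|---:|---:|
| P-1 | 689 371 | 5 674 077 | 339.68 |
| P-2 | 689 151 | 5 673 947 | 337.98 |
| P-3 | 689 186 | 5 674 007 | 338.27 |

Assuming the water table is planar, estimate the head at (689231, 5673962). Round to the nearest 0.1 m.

338.6 m

Taking P-1 as reference: P-2−P-1 = (-220, -130, -1.70); P-3−P-1 = (-185, -70, -1.41).
Determinant of the coordinate differences = (-220)·(-70) − (-185)·(-130) = -8650.
∂h/∂x = [(-1.70)·(-70) − (-1.41)·(-130)] / -8650 = +0.007434
∂h/∂y = [(-220)·(-1.41) − (-185)·(-1.70)] / -8650 = +0.0004971
h(689231, 5673962) = 339.68 + (+0.007434)·(-140) + (+0.0004971)·(-115) = 339.68 -1.041 -0.057 = 338.582 m.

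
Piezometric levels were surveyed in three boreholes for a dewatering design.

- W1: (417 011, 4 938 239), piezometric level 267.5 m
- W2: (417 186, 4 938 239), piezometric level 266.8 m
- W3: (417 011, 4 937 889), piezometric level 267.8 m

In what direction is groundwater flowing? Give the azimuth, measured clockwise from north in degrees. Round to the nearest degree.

∂h/∂x = (266.8 − 267.5) / (417186 − 417011) = -0.004000
∂h/∂y = (267.8 − 267.5) / (4937889 − 4938239) = -0.0008571
Flow direction (−∇h) has components (+0.004000 E, +0.0008571 N).
Azimuth = atan2(E, N) = atan2(+0.004000, +0.0008571) = 77.9° ≈ 078°.

078°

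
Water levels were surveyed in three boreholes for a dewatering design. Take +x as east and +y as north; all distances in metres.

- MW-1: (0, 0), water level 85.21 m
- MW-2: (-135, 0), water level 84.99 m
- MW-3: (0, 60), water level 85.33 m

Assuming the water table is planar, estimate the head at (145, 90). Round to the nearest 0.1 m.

∂h/∂x = (84.99 − 85.21) / (-135 − 0) = +0.001630
∂h/∂y = (85.33 − 85.21) / (60 − 0) = +0.002000
h(145, 90) = 85.21 + (+0.001630)·(145) + (+0.002000)·(90) = 85.21 +0.236 +0.180 = 85.626 m.

85.6 m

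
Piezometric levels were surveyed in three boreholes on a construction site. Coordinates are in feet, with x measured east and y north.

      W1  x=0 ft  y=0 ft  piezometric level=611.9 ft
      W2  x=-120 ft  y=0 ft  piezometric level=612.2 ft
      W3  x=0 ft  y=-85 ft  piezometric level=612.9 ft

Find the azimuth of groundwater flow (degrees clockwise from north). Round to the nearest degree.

012°

∂h/∂x = (612.2 − 611.9) / (-120 − 0) = -0.002500
∂h/∂y = (612.9 − 611.9) / (-85 − 0) = -0.01176
Flow direction (−∇h) has components (+0.002500 E, +0.01176 N).
Azimuth = atan2(E, N) = atan2(+0.002500, +0.01176) = 12.0° ≈ 012°.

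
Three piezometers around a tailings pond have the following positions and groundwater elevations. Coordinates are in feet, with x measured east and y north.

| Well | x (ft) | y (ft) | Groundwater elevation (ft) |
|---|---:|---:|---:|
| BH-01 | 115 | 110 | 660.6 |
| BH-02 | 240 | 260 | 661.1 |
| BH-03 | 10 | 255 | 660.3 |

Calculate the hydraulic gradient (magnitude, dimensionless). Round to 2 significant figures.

Three-point gradient (reference BH-01): Δ to BH-02 = (125, 150, +0.5), Δ to BH-03 = (-105, 145, -0.3).
∂h/∂x = +0.003469, ∂h/∂y = +0.0004428 (det = 33875).
|∇h| = √(0.003469² + 0.0004428²) = 0.003497

0.0035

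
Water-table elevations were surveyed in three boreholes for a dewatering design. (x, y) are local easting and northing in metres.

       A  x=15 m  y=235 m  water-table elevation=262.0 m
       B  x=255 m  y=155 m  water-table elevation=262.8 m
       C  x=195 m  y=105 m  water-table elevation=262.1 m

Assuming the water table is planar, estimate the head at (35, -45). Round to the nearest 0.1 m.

260.1 m

With h = a·x + b·y + c and A as origin, the differences give:
  240·a + (-80)·b = +0.8
  180·a + (-130)·b = +0.1
Eliminate b (×(-130) and ×(-80), subtract): -16800·a = -96.00 → a = ∂h/∂x = +0.005714
Back-substitute: b = ∂h/∂y = +0.007143.
h(35, -45) = 262.0 + (+0.005714)·(20) + (+0.007143)·(-280) = 262.0 +0.114 -2.000 = 260.114 m.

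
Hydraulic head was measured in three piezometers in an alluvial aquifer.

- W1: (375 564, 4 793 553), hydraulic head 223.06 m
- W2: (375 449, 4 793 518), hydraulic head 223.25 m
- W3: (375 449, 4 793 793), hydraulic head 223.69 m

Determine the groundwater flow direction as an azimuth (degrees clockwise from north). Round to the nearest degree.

127°

Taking W1 as reference: W2−W1 = (-115, -35, +0.19); W3−W1 = (-115, 240, +0.63).
Solve a·Δx + b·Δy = Δh: det = (-115)·240 − (-115)·(-35) = -31625.
∂h/∂x = [(+0.19)·240 − (+0.63)·(-35)] / -31625 = -0.002139
∂h/∂y = [(-115)·(+0.63) − (-115)·(+0.19)] / -31625 = +0.001600
Flow direction (−∇h) has components (+0.002139 E, -0.001600 N).
Azimuth = atan2(E, N) = atan2(+0.002139, -0.001600) = 126.8° ≈ 127°.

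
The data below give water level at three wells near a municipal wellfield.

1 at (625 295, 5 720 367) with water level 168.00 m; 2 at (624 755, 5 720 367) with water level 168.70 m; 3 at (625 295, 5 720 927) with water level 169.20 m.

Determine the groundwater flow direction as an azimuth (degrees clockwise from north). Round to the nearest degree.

∂h/∂x = (168.70 − 168.00) / (624755 − 625295) = -0.001296
∂h/∂y = (169.20 − 168.00) / (5720927 − 5720367) = +0.002143
Flow direction (−∇h) has components (+0.001296 E, -0.002143 N).
Azimuth = atan2(E, N) = atan2(+0.001296, -0.002143) = 148.8° ≈ 149°.

149°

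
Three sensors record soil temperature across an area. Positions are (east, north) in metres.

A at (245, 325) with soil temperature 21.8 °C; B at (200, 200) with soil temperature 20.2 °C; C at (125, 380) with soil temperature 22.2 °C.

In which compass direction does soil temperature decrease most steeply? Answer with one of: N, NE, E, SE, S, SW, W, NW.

With T = a·x + b·y + c and A as origin, the differences give:
  (-45)·a + (-125)·b = -1.6
  (-120)·a + 55·b = +0.4
Eliminate b (×55 and ×(-125), subtract): -17475·a = -38.00 → a = ∂T/∂x = +0.002175
Back-substitute: b = ∂T/∂y = +0.01202.
Steepest decrease is along −∇f = (-0.002175 E, -0.01202 N) → south.

S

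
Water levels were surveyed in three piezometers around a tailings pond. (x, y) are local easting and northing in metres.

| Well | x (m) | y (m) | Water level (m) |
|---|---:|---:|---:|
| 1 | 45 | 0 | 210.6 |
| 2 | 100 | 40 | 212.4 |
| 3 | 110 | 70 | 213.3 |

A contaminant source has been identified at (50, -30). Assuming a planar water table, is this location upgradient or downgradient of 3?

downgradient

Three-point gradient (reference 1): Δ to 2 = (55, 40, +1.8), Δ to 3 = (65, 70, +2.7).
∂h/∂x = +0.01440, ∂h/∂y = +0.02520 (det = 1250).
Head at (50, -30) = 210.6 + (+0.01440)·(5) + (+0.02520)·(-30) = 209.92 m.
That is lower than the 213.3 m at 3, so the point is downgradient.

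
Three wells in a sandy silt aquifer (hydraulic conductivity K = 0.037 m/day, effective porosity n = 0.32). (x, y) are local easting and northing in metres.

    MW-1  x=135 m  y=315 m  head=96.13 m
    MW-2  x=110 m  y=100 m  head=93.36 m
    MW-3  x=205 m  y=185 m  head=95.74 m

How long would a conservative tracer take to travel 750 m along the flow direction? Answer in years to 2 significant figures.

With h = a·x + b·y + c and MW-1 as origin, the differences give:
  (-25)·a + (-215)·b = -2.77
  70·a + (-130)·b = -0.39
Eliminate b (×(-130) and ×(-215), subtract): 18300·a = 276.250 → a = ∂h/∂x = +0.01510
Back-substitute: b = ∂h/∂y = +0.01113.
|∇h| = √(0.01510² + 0.01113²) = 0.01876
Seepage velocity v = K·i/n = 0.037 × 0.01876 / 0.32 = 0.002169 m/day.
t = 750 / 0.002169 = 3.458e+05 days = 947 years.

950 years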